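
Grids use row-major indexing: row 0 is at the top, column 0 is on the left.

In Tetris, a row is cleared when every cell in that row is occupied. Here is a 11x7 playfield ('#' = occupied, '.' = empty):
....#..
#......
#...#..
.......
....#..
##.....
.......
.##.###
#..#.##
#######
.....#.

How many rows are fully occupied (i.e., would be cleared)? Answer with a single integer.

Check each row:
  row 0: 6 empty cells -> not full
  row 1: 6 empty cells -> not full
  row 2: 5 empty cells -> not full
  row 3: 7 empty cells -> not full
  row 4: 6 empty cells -> not full
  row 5: 5 empty cells -> not full
  row 6: 7 empty cells -> not full
  row 7: 2 empty cells -> not full
  row 8: 3 empty cells -> not full
  row 9: 0 empty cells -> FULL (clear)
  row 10: 6 empty cells -> not full
Total rows cleared: 1

Answer: 1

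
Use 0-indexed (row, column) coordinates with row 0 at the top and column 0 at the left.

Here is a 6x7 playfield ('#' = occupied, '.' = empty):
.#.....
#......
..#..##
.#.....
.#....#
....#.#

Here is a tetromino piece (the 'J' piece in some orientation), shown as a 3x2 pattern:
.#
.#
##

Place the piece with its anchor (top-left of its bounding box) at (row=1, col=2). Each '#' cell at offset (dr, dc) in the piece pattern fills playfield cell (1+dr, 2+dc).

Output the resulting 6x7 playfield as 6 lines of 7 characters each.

Fill (1+0,2+1) = (1,3)
Fill (1+1,2+1) = (2,3)
Fill (1+2,2+0) = (3,2)
Fill (1+2,2+1) = (3,3)

Answer: .#.....
#..#...
..##.##
.###...
.#....#
....#.#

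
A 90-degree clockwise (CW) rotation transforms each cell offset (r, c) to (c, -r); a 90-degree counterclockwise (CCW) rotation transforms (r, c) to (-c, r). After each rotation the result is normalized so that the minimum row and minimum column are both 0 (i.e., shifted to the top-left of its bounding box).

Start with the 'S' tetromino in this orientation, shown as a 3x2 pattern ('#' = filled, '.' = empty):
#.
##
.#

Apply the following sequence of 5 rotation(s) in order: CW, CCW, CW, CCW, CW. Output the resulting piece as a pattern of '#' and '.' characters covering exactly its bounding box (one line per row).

Answer: .##
##.

Derivation:
Start:
#.
##
.#
After rotation 1 (CW):
.##
##.
After rotation 2 (CCW):
#.
##
.#
After rotation 3 (CW):
.##
##.
After rotation 4 (CCW):
#.
##
.#
After rotation 5 (CW):
.##
##.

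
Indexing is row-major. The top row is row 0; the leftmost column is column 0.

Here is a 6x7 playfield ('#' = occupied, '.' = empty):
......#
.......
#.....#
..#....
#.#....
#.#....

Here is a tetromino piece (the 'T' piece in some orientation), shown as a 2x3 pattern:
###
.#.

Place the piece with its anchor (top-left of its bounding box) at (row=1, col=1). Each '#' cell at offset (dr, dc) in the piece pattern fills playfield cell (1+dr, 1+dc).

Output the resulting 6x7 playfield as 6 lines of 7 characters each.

Fill (1+0,1+0) = (1,1)
Fill (1+0,1+1) = (1,2)
Fill (1+0,1+2) = (1,3)
Fill (1+1,1+1) = (2,2)

Answer: ......#
.###...
#.#...#
..#....
#.#....
#.#....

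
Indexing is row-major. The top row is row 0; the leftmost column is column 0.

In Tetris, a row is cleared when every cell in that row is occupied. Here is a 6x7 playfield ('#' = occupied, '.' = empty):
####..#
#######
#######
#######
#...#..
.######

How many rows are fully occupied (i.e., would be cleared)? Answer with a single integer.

Check each row:
  row 0: 2 empty cells -> not full
  row 1: 0 empty cells -> FULL (clear)
  row 2: 0 empty cells -> FULL (clear)
  row 3: 0 empty cells -> FULL (clear)
  row 4: 5 empty cells -> not full
  row 5: 1 empty cell -> not full
Total rows cleared: 3

Answer: 3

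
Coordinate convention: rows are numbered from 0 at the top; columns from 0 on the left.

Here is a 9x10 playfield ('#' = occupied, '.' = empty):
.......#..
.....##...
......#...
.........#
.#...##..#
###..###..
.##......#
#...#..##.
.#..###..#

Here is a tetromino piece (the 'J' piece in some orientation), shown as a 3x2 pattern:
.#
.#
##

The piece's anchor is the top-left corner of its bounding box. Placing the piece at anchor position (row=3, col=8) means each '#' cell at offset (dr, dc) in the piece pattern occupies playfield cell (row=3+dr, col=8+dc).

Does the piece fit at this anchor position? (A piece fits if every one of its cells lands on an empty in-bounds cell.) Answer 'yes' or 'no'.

Check each piece cell at anchor (3, 8):
  offset (0,1) -> (3,9): occupied ('#') -> FAIL
  offset (1,1) -> (4,9): occupied ('#') -> FAIL
  offset (2,0) -> (5,8): empty -> OK
  offset (2,1) -> (5,9): empty -> OK
All cells valid: no

Answer: no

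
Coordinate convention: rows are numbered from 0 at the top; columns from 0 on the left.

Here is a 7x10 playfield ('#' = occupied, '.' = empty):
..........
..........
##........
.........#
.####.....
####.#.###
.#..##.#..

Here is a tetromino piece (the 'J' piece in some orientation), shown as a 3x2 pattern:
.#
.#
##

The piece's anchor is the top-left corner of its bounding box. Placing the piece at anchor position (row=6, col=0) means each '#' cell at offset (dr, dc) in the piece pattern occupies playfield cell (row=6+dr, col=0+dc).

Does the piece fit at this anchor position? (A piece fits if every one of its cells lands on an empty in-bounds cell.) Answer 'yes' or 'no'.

Check each piece cell at anchor (6, 0):
  offset (0,1) -> (6,1): occupied ('#') -> FAIL
  offset (1,1) -> (7,1): out of bounds -> FAIL
  offset (2,0) -> (8,0): out of bounds -> FAIL
  offset (2,1) -> (8,1): out of bounds -> FAIL
All cells valid: no

Answer: no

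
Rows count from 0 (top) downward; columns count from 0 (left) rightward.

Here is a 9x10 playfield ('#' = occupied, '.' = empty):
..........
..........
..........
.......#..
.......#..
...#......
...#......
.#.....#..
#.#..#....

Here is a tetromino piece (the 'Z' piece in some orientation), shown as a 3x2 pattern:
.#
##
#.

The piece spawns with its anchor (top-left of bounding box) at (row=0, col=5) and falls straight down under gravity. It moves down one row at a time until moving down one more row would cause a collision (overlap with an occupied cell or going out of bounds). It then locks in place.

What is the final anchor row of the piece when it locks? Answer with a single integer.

Answer: 5

Derivation:
Spawn at (row=0, col=5). Try each row:
  row 0: fits
  row 1: fits
  row 2: fits
  row 3: fits
  row 4: fits
  row 5: fits
  row 6: blocked -> lock at row 5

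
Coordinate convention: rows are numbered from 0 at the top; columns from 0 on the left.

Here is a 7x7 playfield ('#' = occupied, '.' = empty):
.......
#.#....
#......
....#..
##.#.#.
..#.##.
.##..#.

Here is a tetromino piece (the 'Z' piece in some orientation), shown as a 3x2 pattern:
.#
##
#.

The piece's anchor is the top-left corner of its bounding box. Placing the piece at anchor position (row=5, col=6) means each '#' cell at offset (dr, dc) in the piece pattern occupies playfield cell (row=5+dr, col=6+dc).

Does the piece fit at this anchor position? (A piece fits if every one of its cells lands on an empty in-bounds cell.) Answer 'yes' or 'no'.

Check each piece cell at anchor (5, 6):
  offset (0,1) -> (5,7): out of bounds -> FAIL
  offset (1,0) -> (6,6): empty -> OK
  offset (1,1) -> (6,7): out of bounds -> FAIL
  offset (2,0) -> (7,6): out of bounds -> FAIL
All cells valid: no

Answer: no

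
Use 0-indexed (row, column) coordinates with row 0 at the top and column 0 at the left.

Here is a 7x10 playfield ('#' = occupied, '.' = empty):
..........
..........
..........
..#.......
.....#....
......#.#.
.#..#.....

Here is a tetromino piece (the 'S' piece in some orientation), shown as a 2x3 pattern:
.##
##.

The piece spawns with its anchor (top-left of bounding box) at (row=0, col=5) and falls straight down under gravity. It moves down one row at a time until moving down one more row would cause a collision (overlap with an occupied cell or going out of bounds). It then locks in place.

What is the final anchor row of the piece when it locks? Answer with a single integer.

Answer: 2

Derivation:
Spawn at (row=0, col=5). Try each row:
  row 0: fits
  row 1: fits
  row 2: fits
  row 3: blocked -> lock at row 2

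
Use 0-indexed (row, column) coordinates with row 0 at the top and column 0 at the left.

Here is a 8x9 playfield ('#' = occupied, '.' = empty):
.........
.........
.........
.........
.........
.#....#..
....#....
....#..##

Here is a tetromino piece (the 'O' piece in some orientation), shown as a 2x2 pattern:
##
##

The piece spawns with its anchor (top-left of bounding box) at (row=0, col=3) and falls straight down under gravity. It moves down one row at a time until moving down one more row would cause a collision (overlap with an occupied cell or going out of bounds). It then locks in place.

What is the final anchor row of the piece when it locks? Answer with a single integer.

Answer: 4

Derivation:
Spawn at (row=0, col=3). Try each row:
  row 0: fits
  row 1: fits
  row 2: fits
  row 3: fits
  row 4: fits
  row 5: blocked -> lock at row 4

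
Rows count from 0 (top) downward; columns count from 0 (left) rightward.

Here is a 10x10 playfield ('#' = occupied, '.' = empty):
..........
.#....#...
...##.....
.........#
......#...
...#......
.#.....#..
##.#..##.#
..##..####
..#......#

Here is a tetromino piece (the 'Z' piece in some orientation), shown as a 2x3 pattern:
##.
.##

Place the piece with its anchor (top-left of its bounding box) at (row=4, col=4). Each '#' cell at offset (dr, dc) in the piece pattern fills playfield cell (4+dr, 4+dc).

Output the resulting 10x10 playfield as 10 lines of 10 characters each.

Fill (4+0,4+0) = (4,4)
Fill (4+0,4+1) = (4,5)
Fill (4+1,4+1) = (5,5)
Fill (4+1,4+2) = (5,6)

Answer: ..........
.#....#...
...##.....
.........#
....###...
...#.##...
.#.....#..
##.#..##.#
..##..####
..#......#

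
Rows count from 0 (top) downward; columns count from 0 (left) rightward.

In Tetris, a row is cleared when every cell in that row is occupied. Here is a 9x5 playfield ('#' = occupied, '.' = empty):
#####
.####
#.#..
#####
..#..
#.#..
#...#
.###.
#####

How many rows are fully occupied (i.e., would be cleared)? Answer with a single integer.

Answer: 3

Derivation:
Check each row:
  row 0: 0 empty cells -> FULL (clear)
  row 1: 1 empty cell -> not full
  row 2: 3 empty cells -> not full
  row 3: 0 empty cells -> FULL (clear)
  row 4: 4 empty cells -> not full
  row 5: 3 empty cells -> not full
  row 6: 3 empty cells -> not full
  row 7: 2 empty cells -> not full
  row 8: 0 empty cells -> FULL (clear)
Total rows cleared: 3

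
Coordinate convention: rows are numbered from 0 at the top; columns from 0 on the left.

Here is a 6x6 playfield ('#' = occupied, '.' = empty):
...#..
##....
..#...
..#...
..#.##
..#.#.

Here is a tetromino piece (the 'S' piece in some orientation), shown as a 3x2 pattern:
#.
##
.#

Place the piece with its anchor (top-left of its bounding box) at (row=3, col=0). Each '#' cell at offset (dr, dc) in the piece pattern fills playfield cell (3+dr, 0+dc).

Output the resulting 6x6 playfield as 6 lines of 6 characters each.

Answer: ...#..
##....
..#...
#.#...
###.##
.##.#.

Derivation:
Fill (3+0,0+0) = (3,0)
Fill (3+1,0+0) = (4,0)
Fill (3+1,0+1) = (4,1)
Fill (3+2,0+1) = (5,1)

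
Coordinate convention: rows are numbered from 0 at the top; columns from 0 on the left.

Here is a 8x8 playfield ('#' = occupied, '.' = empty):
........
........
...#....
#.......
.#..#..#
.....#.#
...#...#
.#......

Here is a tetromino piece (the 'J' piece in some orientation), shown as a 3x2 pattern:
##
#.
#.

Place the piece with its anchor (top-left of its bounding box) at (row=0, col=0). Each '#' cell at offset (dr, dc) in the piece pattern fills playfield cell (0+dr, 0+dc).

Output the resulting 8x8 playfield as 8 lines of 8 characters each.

Fill (0+0,0+0) = (0,0)
Fill (0+0,0+1) = (0,1)
Fill (0+1,0+0) = (1,0)
Fill (0+2,0+0) = (2,0)

Answer: ##......
#.......
#..#....
#.......
.#..#..#
.....#.#
...#...#
.#......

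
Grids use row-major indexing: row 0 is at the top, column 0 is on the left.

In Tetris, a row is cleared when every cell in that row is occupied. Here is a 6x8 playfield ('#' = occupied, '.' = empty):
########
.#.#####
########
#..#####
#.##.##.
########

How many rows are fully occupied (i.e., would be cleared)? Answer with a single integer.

Check each row:
  row 0: 0 empty cells -> FULL (clear)
  row 1: 2 empty cells -> not full
  row 2: 0 empty cells -> FULL (clear)
  row 3: 2 empty cells -> not full
  row 4: 3 empty cells -> not full
  row 5: 0 empty cells -> FULL (clear)
Total rows cleared: 3

Answer: 3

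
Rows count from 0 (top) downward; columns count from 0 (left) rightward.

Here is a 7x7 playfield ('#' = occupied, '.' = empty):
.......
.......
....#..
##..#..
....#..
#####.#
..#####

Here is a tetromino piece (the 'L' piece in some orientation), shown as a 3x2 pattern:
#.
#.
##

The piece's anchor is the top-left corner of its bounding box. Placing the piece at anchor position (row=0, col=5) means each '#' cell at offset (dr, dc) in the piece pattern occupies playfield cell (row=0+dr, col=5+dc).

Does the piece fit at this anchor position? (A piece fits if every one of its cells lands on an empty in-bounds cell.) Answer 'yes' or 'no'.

Answer: yes

Derivation:
Check each piece cell at anchor (0, 5):
  offset (0,0) -> (0,5): empty -> OK
  offset (1,0) -> (1,5): empty -> OK
  offset (2,0) -> (2,5): empty -> OK
  offset (2,1) -> (2,6): empty -> OK
All cells valid: yes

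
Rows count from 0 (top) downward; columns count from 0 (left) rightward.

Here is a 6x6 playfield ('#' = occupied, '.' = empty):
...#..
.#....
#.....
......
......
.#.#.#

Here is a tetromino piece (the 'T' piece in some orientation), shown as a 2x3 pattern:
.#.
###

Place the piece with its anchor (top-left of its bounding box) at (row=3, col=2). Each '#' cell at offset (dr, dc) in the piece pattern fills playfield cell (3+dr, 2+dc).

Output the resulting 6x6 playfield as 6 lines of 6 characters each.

Fill (3+0,2+1) = (3,3)
Fill (3+1,2+0) = (4,2)
Fill (3+1,2+1) = (4,3)
Fill (3+1,2+2) = (4,4)

Answer: ...#..
.#....
#.....
...#..
..###.
.#.#.#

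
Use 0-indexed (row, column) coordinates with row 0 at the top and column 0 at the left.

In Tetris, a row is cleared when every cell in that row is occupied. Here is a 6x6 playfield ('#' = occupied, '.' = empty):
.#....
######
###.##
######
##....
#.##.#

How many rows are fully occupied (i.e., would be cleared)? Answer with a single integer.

Answer: 2

Derivation:
Check each row:
  row 0: 5 empty cells -> not full
  row 1: 0 empty cells -> FULL (clear)
  row 2: 1 empty cell -> not full
  row 3: 0 empty cells -> FULL (clear)
  row 4: 4 empty cells -> not full
  row 5: 2 empty cells -> not full
Total rows cleared: 2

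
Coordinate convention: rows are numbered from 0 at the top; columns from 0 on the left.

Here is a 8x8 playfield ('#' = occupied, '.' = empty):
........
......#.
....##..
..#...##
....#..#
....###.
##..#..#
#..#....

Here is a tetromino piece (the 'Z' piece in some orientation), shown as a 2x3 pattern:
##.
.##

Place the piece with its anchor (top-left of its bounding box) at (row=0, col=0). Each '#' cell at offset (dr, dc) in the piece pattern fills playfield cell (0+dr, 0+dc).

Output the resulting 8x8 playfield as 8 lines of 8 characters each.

Answer: ##......
.##...#.
....##..
..#...##
....#..#
....###.
##..#..#
#..#....

Derivation:
Fill (0+0,0+0) = (0,0)
Fill (0+0,0+1) = (0,1)
Fill (0+1,0+1) = (1,1)
Fill (0+1,0+2) = (1,2)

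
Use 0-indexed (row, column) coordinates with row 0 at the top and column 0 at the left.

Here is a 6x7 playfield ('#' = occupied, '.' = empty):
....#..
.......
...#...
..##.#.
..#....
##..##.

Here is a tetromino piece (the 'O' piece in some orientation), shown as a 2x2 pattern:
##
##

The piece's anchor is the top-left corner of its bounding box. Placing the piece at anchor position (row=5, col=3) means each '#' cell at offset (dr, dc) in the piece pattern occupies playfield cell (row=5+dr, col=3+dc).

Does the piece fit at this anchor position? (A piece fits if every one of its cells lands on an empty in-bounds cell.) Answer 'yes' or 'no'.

Answer: no

Derivation:
Check each piece cell at anchor (5, 3):
  offset (0,0) -> (5,3): empty -> OK
  offset (0,1) -> (5,4): occupied ('#') -> FAIL
  offset (1,0) -> (6,3): out of bounds -> FAIL
  offset (1,1) -> (6,4): out of bounds -> FAIL
All cells valid: no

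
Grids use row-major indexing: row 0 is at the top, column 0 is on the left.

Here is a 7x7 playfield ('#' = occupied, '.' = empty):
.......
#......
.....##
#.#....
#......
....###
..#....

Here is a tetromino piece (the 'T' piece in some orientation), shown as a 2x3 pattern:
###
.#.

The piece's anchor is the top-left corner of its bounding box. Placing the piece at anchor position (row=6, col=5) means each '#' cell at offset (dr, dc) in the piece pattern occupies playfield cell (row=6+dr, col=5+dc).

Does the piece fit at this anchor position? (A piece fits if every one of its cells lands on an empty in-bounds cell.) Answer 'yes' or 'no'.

Check each piece cell at anchor (6, 5):
  offset (0,0) -> (6,5): empty -> OK
  offset (0,1) -> (6,6): empty -> OK
  offset (0,2) -> (6,7): out of bounds -> FAIL
  offset (1,1) -> (7,6): out of bounds -> FAIL
All cells valid: no

Answer: no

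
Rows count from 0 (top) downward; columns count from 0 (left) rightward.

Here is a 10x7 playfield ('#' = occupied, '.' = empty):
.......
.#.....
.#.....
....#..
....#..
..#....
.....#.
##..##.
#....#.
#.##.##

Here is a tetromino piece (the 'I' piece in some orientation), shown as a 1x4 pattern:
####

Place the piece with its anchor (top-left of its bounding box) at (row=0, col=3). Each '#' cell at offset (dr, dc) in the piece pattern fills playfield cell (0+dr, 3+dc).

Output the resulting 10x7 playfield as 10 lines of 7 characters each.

Answer: ...####
.#.....
.#.....
....#..
....#..
..#....
.....#.
##..##.
#....#.
#.##.##

Derivation:
Fill (0+0,3+0) = (0,3)
Fill (0+0,3+1) = (0,4)
Fill (0+0,3+2) = (0,5)
Fill (0+0,3+3) = (0,6)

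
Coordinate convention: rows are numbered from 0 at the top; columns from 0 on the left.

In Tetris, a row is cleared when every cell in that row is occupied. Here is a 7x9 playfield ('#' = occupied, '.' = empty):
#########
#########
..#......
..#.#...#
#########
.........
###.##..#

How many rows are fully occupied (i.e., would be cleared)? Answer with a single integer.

Check each row:
  row 0: 0 empty cells -> FULL (clear)
  row 1: 0 empty cells -> FULL (clear)
  row 2: 8 empty cells -> not full
  row 3: 6 empty cells -> not full
  row 4: 0 empty cells -> FULL (clear)
  row 5: 9 empty cells -> not full
  row 6: 3 empty cells -> not full
Total rows cleared: 3

Answer: 3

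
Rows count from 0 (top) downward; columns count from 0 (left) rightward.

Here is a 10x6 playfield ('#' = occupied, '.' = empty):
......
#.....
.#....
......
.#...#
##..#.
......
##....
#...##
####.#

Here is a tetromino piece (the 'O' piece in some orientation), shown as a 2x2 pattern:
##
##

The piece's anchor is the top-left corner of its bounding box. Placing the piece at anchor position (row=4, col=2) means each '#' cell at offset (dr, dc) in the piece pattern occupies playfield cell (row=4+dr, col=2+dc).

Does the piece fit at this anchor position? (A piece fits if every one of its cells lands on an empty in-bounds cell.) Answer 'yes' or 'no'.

Check each piece cell at anchor (4, 2):
  offset (0,0) -> (4,2): empty -> OK
  offset (0,1) -> (4,3): empty -> OK
  offset (1,0) -> (5,2): empty -> OK
  offset (1,1) -> (5,3): empty -> OK
All cells valid: yes

Answer: yes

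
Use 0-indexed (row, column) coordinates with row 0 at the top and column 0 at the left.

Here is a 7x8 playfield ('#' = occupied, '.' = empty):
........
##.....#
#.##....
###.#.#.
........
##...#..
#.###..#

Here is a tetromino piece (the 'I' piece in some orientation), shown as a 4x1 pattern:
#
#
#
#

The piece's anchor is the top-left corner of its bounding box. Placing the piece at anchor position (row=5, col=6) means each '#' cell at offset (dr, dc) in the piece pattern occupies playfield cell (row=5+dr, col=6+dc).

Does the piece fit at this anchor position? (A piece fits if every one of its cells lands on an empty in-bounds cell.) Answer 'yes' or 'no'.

Answer: no

Derivation:
Check each piece cell at anchor (5, 6):
  offset (0,0) -> (5,6): empty -> OK
  offset (1,0) -> (6,6): empty -> OK
  offset (2,0) -> (7,6): out of bounds -> FAIL
  offset (3,0) -> (8,6): out of bounds -> FAIL
All cells valid: no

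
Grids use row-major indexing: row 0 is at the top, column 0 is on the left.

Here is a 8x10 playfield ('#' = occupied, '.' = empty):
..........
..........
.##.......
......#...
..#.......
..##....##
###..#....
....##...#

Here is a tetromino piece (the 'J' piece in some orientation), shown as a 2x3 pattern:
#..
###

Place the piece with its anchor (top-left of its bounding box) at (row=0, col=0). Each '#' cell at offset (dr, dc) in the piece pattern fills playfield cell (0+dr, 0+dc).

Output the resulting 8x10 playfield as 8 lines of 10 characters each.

Answer: #.........
###.......
.##.......
......#...
..#.......
..##....##
###..#....
....##...#

Derivation:
Fill (0+0,0+0) = (0,0)
Fill (0+1,0+0) = (1,0)
Fill (0+1,0+1) = (1,1)
Fill (0+1,0+2) = (1,2)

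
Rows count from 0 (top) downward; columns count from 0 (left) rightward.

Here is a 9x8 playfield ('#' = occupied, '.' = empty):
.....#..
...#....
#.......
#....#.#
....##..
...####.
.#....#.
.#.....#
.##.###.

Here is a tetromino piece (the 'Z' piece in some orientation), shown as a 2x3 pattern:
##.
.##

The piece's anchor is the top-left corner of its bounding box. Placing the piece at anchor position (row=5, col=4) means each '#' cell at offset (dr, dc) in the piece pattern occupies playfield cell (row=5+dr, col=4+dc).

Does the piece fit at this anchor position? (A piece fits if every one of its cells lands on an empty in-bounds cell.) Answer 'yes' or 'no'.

Check each piece cell at anchor (5, 4):
  offset (0,0) -> (5,4): occupied ('#') -> FAIL
  offset (0,1) -> (5,5): occupied ('#') -> FAIL
  offset (1,1) -> (6,5): empty -> OK
  offset (1,2) -> (6,6): occupied ('#') -> FAIL
All cells valid: no

Answer: no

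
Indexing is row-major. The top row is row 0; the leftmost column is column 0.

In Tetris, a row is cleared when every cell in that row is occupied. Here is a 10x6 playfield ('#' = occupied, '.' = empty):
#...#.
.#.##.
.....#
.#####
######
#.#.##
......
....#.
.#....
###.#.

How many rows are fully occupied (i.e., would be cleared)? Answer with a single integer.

Check each row:
  row 0: 4 empty cells -> not full
  row 1: 3 empty cells -> not full
  row 2: 5 empty cells -> not full
  row 3: 1 empty cell -> not full
  row 4: 0 empty cells -> FULL (clear)
  row 5: 2 empty cells -> not full
  row 6: 6 empty cells -> not full
  row 7: 5 empty cells -> not full
  row 8: 5 empty cells -> not full
  row 9: 2 empty cells -> not full
Total rows cleared: 1

Answer: 1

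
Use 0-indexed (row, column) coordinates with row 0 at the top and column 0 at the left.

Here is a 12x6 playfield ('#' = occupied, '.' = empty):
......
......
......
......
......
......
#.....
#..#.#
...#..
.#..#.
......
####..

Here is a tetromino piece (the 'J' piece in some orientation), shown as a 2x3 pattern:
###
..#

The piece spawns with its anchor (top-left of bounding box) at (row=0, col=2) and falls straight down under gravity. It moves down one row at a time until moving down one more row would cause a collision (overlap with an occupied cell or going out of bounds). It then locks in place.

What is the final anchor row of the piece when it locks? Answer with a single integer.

Answer: 6

Derivation:
Spawn at (row=0, col=2). Try each row:
  row 0: fits
  row 1: fits
  row 2: fits
  row 3: fits
  row 4: fits
  row 5: fits
  row 6: fits
  row 7: blocked -> lock at row 6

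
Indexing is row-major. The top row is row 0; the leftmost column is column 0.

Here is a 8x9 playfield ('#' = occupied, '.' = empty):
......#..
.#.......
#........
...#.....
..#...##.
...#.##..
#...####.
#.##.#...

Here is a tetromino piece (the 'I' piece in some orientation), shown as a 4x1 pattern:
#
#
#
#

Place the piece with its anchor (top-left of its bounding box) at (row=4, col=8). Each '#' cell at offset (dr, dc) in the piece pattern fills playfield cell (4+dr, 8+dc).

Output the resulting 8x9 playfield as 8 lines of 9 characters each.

Fill (4+0,8+0) = (4,8)
Fill (4+1,8+0) = (5,8)
Fill (4+2,8+0) = (6,8)
Fill (4+3,8+0) = (7,8)

Answer: ......#..
.#.......
#........
...#.....
..#...###
...#.##.#
#...#####
#.##.#..#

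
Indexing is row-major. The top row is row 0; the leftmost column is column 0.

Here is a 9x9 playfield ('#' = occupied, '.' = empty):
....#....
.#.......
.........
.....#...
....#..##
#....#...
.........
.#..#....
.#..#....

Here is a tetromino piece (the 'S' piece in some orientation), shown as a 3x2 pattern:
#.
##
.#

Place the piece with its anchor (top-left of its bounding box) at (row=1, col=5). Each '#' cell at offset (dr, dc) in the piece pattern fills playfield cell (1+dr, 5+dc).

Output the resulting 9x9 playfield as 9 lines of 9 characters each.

Fill (1+0,5+0) = (1,5)
Fill (1+1,5+0) = (2,5)
Fill (1+1,5+1) = (2,6)
Fill (1+2,5+1) = (3,6)

Answer: ....#....
.#...#...
.....##..
.....##..
....#..##
#....#...
.........
.#..#....
.#..#....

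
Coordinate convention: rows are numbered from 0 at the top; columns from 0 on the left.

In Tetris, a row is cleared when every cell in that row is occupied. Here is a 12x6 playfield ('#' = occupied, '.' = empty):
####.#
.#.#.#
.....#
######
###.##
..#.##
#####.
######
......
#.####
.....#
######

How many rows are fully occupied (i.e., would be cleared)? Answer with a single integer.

Answer: 3

Derivation:
Check each row:
  row 0: 1 empty cell -> not full
  row 1: 3 empty cells -> not full
  row 2: 5 empty cells -> not full
  row 3: 0 empty cells -> FULL (clear)
  row 4: 1 empty cell -> not full
  row 5: 3 empty cells -> not full
  row 6: 1 empty cell -> not full
  row 7: 0 empty cells -> FULL (clear)
  row 8: 6 empty cells -> not full
  row 9: 1 empty cell -> not full
  row 10: 5 empty cells -> not full
  row 11: 0 empty cells -> FULL (clear)
Total rows cleared: 3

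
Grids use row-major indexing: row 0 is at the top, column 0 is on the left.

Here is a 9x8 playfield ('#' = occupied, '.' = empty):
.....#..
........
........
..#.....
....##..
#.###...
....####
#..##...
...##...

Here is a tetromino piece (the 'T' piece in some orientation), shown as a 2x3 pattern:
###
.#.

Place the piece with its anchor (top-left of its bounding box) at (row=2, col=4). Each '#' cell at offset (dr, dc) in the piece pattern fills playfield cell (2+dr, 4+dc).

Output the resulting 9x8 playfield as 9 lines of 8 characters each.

Answer: .....#..
........
....###.
..#..#..
....##..
#.###...
....####
#..##...
...##...

Derivation:
Fill (2+0,4+0) = (2,4)
Fill (2+0,4+1) = (2,5)
Fill (2+0,4+2) = (2,6)
Fill (2+1,4+1) = (3,5)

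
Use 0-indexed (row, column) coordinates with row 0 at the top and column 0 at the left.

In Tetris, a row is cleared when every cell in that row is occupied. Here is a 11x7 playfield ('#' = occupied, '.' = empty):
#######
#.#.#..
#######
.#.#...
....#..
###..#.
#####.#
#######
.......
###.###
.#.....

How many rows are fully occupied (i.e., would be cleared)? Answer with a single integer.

Answer: 3

Derivation:
Check each row:
  row 0: 0 empty cells -> FULL (clear)
  row 1: 4 empty cells -> not full
  row 2: 0 empty cells -> FULL (clear)
  row 3: 5 empty cells -> not full
  row 4: 6 empty cells -> not full
  row 5: 3 empty cells -> not full
  row 6: 1 empty cell -> not full
  row 7: 0 empty cells -> FULL (clear)
  row 8: 7 empty cells -> not full
  row 9: 1 empty cell -> not full
  row 10: 6 empty cells -> not full
Total rows cleared: 3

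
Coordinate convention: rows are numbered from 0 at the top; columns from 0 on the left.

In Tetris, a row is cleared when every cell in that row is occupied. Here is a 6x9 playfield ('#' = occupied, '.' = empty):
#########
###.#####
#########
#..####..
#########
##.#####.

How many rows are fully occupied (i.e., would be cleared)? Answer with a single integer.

Check each row:
  row 0: 0 empty cells -> FULL (clear)
  row 1: 1 empty cell -> not full
  row 2: 0 empty cells -> FULL (clear)
  row 3: 4 empty cells -> not full
  row 4: 0 empty cells -> FULL (clear)
  row 5: 2 empty cells -> not full
Total rows cleared: 3

Answer: 3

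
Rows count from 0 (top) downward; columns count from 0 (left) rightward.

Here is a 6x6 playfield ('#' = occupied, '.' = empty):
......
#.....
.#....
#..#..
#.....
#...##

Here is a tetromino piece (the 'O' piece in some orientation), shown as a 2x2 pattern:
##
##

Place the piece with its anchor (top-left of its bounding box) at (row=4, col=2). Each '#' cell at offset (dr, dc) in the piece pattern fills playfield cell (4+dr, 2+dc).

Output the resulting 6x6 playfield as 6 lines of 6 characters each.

Answer: ......
#.....
.#....
#..#..
#.##..
#.####

Derivation:
Fill (4+0,2+0) = (4,2)
Fill (4+0,2+1) = (4,3)
Fill (4+1,2+0) = (5,2)
Fill (4+1,2+1) = (5,3)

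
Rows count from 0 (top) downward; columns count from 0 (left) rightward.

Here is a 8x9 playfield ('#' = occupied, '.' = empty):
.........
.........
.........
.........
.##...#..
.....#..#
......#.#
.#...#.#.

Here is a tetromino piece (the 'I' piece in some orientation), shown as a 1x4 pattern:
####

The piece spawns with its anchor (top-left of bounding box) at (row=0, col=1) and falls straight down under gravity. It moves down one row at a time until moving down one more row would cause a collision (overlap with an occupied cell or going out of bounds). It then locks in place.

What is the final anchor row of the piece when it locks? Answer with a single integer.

Answer: 3

Derivation:
Spawn at (row=0, col=1). Try each row:
  row 0: fits
  row 1: fits
  row 2: fits
  row 3: fits
  row 4: blocked -> lock at row 3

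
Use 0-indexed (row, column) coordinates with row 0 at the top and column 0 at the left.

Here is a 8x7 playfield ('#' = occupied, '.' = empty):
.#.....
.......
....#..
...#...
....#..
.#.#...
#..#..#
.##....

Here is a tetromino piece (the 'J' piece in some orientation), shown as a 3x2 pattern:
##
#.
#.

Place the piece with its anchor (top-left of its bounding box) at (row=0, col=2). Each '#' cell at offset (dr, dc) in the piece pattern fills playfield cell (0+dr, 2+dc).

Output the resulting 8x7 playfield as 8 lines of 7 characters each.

Fill (0+0,2+0) = (0,2)
Fill (0+0,2+1) = (0,3)
Fill (0+1,2+0) = (1,2)
Fill (0+2,2+0) = (2,2)

Answer: .###...
..#....
..#.#..
...#...
....#..
.#.#...
#..#..#
.##....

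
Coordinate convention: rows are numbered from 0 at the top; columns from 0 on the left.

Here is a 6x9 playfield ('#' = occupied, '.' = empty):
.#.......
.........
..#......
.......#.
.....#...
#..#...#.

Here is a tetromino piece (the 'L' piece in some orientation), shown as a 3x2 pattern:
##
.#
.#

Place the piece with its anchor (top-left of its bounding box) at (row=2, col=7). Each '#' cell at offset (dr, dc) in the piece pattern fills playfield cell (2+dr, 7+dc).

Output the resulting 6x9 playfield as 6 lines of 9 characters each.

Answer: .#.......
.........
..#....##
.......##
.....#..#
#..#...#.

Derivation:
Fill (2+0,7+0) = (2,7)
Fill (2+0,7+1) = (2,8)
Fill (2+1,7+1) = (3,8)
Fill (2+2,7+1) = (4,8)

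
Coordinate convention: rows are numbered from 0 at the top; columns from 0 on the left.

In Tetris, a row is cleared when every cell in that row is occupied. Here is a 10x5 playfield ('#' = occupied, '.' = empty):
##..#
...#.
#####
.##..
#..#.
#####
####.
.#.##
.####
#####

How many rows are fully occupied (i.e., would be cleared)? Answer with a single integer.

Answer: 3

Derivation:
Check each row:
  row 0: 2 empty cells -> not full
  row 1: 4 empty cells -> not full
  row 2: 0 empty cells -> FULL (clear)
  row 3: 3 empty cells -> not full
  row 4: 3 empty cells -> not full
  row 5: 0 empty cells -> FULL (clear)
  row 6: 1 empty cell -> not full
  row 7: 2 empty cells -> not full
  row 8: 1 empty cell -> not full
  row 9: 0 empty cells -> FULL (clear)
Total rows cleared: 3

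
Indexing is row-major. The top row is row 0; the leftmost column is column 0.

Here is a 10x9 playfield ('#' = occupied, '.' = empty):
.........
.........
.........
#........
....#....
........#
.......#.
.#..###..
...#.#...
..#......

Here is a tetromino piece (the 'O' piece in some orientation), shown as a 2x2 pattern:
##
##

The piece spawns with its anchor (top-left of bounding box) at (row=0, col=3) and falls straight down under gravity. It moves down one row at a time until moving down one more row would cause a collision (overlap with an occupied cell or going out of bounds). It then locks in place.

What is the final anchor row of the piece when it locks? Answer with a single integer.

Answer: 2

Derivation:
Spawn at (row=0, col=3). Try each row:
  row 0: fits
  row 1: fits
  row 2: fits
  row 3: blocked -> lock at row 2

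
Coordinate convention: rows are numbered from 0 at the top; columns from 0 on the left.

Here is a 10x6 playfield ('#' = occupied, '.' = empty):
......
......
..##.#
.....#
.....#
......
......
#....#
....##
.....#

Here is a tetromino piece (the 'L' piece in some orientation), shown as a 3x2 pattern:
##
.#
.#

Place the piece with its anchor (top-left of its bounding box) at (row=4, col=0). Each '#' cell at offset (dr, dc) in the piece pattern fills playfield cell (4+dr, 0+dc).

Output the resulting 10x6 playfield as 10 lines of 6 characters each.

Fill (4+0,0+0) = (4,0)
Fill (4+0,0+1) = (4,1)
Fill (4+1,0+1) = (5,1)
Fill (4+2,0+1) = (6,1)

Answer: ......
......
..##.#
.....#
##...#
.#....
.#....
#....#
....##
.....#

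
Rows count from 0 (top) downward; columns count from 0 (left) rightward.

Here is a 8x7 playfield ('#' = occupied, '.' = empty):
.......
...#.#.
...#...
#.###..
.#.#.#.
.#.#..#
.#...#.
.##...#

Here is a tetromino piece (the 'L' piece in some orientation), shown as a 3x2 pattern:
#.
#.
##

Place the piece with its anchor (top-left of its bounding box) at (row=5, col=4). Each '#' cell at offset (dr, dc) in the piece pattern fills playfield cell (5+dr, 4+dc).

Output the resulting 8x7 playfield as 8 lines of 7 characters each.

Fill (5+0,4+0) = (5,4)
Fill (5+1,4+0) = (6,4)
Fill (5+2,4+0) = (7,4)
Fill (5+2,4+1) = (7,5)

Answer: .......
...#.#.
...#...
#.###..
.#.#.#.
.#.##.#
.#..##.
.##.###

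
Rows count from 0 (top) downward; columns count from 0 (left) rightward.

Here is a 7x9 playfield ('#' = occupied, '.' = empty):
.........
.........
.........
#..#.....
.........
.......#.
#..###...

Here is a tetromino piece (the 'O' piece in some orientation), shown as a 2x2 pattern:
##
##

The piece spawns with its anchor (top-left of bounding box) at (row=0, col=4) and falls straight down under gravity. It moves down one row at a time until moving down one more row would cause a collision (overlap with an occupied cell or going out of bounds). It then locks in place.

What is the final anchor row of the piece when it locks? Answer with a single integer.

Spawn at (row=0, col=4). Try each row:
  row 0: fits
  row 1: fits
  row 2: fits
  row 3: fits
  row 4: fits
  row 5: blocked -> lock at row 4

Answer: 4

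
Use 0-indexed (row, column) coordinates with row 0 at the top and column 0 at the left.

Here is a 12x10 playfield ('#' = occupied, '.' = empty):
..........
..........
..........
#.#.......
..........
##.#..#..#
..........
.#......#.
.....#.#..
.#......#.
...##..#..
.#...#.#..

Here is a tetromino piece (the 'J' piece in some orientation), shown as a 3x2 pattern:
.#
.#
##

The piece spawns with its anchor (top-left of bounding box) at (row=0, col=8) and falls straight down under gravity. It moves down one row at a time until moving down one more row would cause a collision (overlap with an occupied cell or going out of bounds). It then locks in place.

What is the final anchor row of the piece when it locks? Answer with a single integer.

Answer: 2

Derivation:
Spawn at (row=0, col=8). Try each row:
  row 0: fits
  row 1: fits
  row 2: fits
  row 3: blocked -> lock at row 2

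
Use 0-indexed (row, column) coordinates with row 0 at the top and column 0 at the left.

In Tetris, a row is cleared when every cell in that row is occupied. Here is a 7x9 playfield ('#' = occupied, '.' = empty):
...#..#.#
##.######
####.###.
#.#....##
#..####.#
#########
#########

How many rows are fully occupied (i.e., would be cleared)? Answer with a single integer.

Answer: 2

Derivation:
Check each row:
  row 0: 6 empty cells -> not full
  row 1: 1 empty cell -> not full
  row 2: 2 empty cells -> not full
  row 3: 5 empty cells -> not full
  row 4: 3 empty cells -> not full
  row 5: 0 empty cells -> FULL (clear)
  row 6: 0 empty cells -> FULL (clear)
Total rows cleared: 2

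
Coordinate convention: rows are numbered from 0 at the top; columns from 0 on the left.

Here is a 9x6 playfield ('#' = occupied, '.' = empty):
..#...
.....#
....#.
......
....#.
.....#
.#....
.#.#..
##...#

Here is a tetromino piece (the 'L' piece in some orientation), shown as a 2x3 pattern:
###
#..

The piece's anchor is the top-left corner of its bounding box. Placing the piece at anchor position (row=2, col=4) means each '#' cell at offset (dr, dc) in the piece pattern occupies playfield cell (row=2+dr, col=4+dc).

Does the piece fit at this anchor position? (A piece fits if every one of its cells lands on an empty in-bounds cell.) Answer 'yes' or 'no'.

Check each piece cell at anchor (2, 4):
  offset (0,0) -> (2,4): occupied ('#') -> FAIL
  offset (0,1) -> (2,5): empty -> OK
  offset (0,2) -> (2,6): out of bounds -> FAIL
  offset (1,0) -> (3,4): empty -> OK
All cells valid: no

Answer: no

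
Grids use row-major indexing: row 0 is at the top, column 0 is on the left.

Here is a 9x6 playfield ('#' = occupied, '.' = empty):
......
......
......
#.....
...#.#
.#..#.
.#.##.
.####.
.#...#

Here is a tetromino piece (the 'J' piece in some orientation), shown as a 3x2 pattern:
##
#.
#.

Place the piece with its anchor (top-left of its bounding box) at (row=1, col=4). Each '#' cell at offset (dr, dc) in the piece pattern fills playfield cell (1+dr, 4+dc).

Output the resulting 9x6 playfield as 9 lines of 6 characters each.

Answer: ......
....##
....#.
#...#.
...#.#
.#..#.
.#.##.
.####.
.#...#

Derivation:
Fill (1+0,4+0) = (1,4)
Fill (1+0,4+1) = (1,5)
Fill (1+1,4+0) = (2,4)
Fill (1+2,4+0) = (3,4)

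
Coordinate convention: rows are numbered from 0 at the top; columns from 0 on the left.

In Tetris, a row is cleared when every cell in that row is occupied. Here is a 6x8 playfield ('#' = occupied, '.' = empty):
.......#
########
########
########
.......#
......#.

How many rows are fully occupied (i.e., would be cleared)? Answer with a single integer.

Check each row:
  row 0: 7 empty cells -> not full
  row 1: 0 empty cells -> FULL (clear)
  row 2: 0 empty cells -> FULL (clear)
  row 3: 0 empty cells -> FULL (clear)
  row 4: 7 empty cells -> not full
  row 5: 7 empty cells -> not full
Total rows cleared: 3

Answer: 3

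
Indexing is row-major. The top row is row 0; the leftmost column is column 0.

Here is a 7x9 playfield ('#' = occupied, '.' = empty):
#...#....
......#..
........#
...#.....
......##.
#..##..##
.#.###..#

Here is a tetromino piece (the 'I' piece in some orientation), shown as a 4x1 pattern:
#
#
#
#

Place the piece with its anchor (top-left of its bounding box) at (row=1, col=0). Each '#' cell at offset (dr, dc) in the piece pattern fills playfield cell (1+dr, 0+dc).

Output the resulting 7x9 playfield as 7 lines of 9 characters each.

Answer: #...#....
#.....#..
#.......#
#..#.....
#.....##.
#..##..##
.#.###..#

Derivation:
Fill (1+0,0+0) = (1,0)
Fill (1+1,0+0) = (2,0)
Fill (1+2,0+0) = (3,0)
Fill (1+3,0+0) = (4,0)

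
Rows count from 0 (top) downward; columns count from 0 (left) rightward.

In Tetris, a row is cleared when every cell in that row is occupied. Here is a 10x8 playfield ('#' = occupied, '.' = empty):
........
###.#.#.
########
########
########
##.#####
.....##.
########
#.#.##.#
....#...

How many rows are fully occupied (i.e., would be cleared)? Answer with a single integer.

Check each row:
  row 0: 8 empty cells -> not full
  row 1: 3 empty cells -> not full
  row 2: 0 empty cells -> FULL (clear)
  row 3: 0 empty cells -> FULL (clear)
  row 4: 0 empty cells -> FULL (clear)
  row 5: 1 empty cell -> not full
  row 6: 6 empty cells -> not full
  row 7: 0 empty cells -> FULL (clear)
  row 8: 3 empty cells -> not full
  row 9: 7 empty cells -> not full
Total rows cleared: 4

Answer: 4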